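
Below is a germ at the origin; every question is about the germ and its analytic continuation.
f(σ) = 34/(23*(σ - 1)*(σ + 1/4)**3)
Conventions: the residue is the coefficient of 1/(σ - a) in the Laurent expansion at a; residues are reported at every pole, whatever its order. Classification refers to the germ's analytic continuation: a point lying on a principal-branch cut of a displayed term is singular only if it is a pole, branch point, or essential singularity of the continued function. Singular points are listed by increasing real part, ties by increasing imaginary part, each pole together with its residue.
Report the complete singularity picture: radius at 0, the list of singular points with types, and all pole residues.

Radius of convergence at 0: 1/4.
At -1/4: a pole of order 3; residue -2176/2875.
At 1: a pole of order 1; residue 2176/2875.

Denominator factor (σ + 1/4)^3: pole of order 3 at -1/4, modulus 1/4.
Denominator factor (σ - 1): pole of order 1 at 1, modulus 1.
The radius of convergence is the smallest modulus among the singular points: 1/4.
At the order-3 pole -1/4 set g(σ) = (σ - (-1/4))^3*f(σ) = 34/(23*(σ - 1)).
Order-3 pole: residue = g''(a)/2; g''(-1/4) = -4352/2875, so the residue is -2176/2875.
At the order-1 pole 1 set g(σ) = (σ - (1))*f(σ) = 34/(23*(σ + 1/4)**3).
Simple pole: residue = g(a) at a = 1, which is 2176/2875.
List the singular points by increasing real part (a conjugate pair: the negative imaginary part first).


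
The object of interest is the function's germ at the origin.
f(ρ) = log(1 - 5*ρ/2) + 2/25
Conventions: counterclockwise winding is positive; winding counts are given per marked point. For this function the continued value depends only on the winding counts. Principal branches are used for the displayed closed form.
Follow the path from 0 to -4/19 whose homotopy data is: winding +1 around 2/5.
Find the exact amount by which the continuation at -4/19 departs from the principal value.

The rational part is single-valued and drops out of the difference; each branch term changes only by its own monodromy.
(1)*log(1 - ρ/(2/5)): each positive loop around 2/5 adds 2*pi*i to the log, so winding +1 contributes (1)*(1)*2*pi*i = (2)*pi*i.
Summing the contributions at ρ = -4/19 gives (2)*pi*i.

Continued minus principal equals (2)*pi*i.


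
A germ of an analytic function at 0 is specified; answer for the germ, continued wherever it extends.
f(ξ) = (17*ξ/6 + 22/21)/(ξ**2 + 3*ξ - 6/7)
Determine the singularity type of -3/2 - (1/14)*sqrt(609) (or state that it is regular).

The point is a pole of order 1.

The denominator factor ξ**2 + 3*ξ - 6/7 vanishes at -3/2 - (1/14)*sqrt(609) and appears to the power 1; the numerator there equals -269/84 - (17/84)*sqrt(609), nonzero, and no other factor vanishes.
Hence a pole whose order is the multiplicity, 1.


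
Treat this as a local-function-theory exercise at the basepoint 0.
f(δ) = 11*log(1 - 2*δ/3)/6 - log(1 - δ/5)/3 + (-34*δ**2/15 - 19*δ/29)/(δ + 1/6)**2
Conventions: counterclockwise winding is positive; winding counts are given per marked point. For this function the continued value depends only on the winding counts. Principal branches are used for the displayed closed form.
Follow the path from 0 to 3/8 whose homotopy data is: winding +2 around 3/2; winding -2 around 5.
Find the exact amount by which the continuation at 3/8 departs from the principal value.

The rational part is single-valued and drops out of the difference; each branch term changes only by its own monodromy.
(11/6)*log(1 - δ/(3/2)): each positive loop around 3/2 adds 2*pi*i to the log, so winding +2 contributes (11/6)*(2)*2*pi*i = (22/3)*pi*i.
(-1/3)*log(1 - δ/(5)): each positive loop around 5 adds 2*pi*i to the log, so winding -2 contributes (-1/3)*(-2)*2*pi*i = (4/3)*pi*i.
Summing the contributions at δ = 3/8 gives (26/3)*pi*i.

Continued minus principal equals (26/3)*pi*i.


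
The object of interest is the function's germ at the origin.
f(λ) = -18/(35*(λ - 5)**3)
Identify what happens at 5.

The denominator factor λ - 5 vanishes at 5 and appears to the power 3; the numerator there equals -18/35, nonzero, and no other factor vanishes.
Hence a pole whose order is the multiplicity, 3.

The point is a pole of order 3.


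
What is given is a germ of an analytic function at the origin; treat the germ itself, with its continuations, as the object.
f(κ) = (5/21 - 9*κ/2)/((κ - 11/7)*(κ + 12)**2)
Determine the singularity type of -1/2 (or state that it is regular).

The point is a regular point.

Denominator factors: κ + 12 = 23/2 at κ = -1/2; κ - 11/7 = -29/14 at κ = -1/2 — none vanishes.
So the germ continues analytically to -1/2.


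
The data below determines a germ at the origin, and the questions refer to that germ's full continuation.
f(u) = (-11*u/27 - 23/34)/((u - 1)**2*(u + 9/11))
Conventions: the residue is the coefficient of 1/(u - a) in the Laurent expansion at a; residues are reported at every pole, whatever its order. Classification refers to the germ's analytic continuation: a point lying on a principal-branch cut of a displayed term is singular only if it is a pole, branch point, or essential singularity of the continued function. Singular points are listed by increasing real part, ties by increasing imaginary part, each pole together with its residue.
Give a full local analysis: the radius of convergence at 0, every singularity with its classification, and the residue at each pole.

Radius of convergence at 0: 9/11.
At -9/11: a pole of order 1; residue -847/8160.
At 1: a pole of order 2; residue 847/8160.

Denominator factor (u - 1)^2: pole of order 2 at 1, modulus 1.
Denominator factor (u + 9/11): pole of order 1 at -9/11, modulus 9/11.
The radius of convergence is the smallest modulus among the singular points: 9/11.
At the order-1 pole -9/11 set g(u) = (u - (-9/11))*f(u) = (-11*u/27 - 23/34)/(u - 1)**2.
Simple pole: residue = g(a) at a = -9/11, which is -847/8160.
At the order-2 pole 1 set g(u) = (u - (1))^2*f(u) = (-11*u/27 - 23/34)/(u + 9/11).
Order-2 pole: residue = g'(a); g'(1) = 847/8160, so the residue is 847/8160.
List the singular points by increasing real part (a conjugate pair: the negative imaginary part first).


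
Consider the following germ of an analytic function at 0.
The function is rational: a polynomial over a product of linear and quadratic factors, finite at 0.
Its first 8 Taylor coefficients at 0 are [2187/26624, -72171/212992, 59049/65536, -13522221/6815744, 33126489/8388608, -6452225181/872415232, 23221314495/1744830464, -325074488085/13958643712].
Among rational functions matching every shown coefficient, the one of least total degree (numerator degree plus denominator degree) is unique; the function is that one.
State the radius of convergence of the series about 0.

No rational of total degree below 5 reproduces all 8 coefficients; solving the [0/5] Pade equations on them gives f(δ) = 9/(13*(δ + 2/3)**2*(δ + 8/3)**3), whose expansion matches every shown term.
Denominator factor (δ + 2/3)^2: pole of order 2 at -2/3, modulus 2/3.
Denominator factor (δ + 8/3)^3: pole of order 3 at -8/3, modulus 8/3.
The radius of convergence is the smallest modulus among the singular points: 2/3.

The radius of convergence is 2/3.


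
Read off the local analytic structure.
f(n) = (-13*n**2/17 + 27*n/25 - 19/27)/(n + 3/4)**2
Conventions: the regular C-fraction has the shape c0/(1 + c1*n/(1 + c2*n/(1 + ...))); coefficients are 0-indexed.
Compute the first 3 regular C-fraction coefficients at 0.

Taylor coefficients (expand at 0): a_0 = -304/243, a_1 = 95792/18225, a_2 = -4074704/309825.
c0 = a_0 = -304/243. Peel one level at a time: if S = 1 + c*n/S' with S'(0) = 1, then c is the n-coefficient of S and S' = c*n/(S - 1).
S_1 = c0/f = 1 + (5987/1425)*n + (246447548/34520625)*n^2 + ...; c1 = 5987/1425.
S_2 = c1*n/(S_1 - 1) = 1 + (-246447548/145035075)*n + ...; c2 = -246447548/145035075.

The regular C-fraction coefficients are [-304/243, 5987/1425, -246447548/145035075].


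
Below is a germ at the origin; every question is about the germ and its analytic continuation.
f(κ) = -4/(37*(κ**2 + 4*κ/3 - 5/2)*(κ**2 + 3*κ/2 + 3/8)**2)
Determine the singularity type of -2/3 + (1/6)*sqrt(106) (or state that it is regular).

The point is a pole of order 1.

The denominator factor κ**2 + 4*κ/3 - 5/2 vanishes at -2/3 + (1/6)*sqrt(106) and appears to the power 1; the numerator there equals -4/37, nonzero, and no other factor vanishes.
Hence a pole whose order is the multiplicity, 1.


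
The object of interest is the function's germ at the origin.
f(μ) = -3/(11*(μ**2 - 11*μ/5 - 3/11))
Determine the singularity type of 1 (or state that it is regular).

Denominator factors: μ**2 - 11*μ/5 - 3/11 = -81/55 at μ = 1 — none vanishes.
So the germ continues analytically to 1.

The point is a regular point.


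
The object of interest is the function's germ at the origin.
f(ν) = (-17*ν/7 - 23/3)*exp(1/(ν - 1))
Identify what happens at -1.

The point is a regular point.

There is no denominator, hence no pole anywhere.
The essential point of exp(1/(ν - (1))) is 1, not -1.
So the germ continues analytically to -1.


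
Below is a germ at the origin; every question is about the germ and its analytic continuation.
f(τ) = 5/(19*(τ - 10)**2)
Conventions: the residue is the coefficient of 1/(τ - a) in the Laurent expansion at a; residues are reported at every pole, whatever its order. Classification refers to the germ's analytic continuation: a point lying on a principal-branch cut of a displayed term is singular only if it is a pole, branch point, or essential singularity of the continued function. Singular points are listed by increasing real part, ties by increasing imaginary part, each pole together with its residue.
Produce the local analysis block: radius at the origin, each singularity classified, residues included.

Denominator factor (τ - 10)^2: pole of order 2 at 10, modulus 10.
The radius of convergence is the smallest modulus among the singular points: 10.
At the order-2 pole 10 set g(τ) = (τ - (10))^2*f(τ) = 5/19.
Order-2 pole: residue = g'(a); g'(10) = 0, so the residue is 0.

Radius of convergence at 0: 10.
At 10: a pole of order 2; residue 0.


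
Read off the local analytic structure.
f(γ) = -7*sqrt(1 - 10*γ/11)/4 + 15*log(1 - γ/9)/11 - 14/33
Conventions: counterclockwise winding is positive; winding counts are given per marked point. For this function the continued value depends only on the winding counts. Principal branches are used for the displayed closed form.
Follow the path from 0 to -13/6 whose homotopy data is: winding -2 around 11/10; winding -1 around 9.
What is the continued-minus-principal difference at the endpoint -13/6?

Continued minus principal equals -(30/11)*pi*i.

The rational part is single-valued and drops out of the difference; each branch term changes only by its own monodromy.
(15/11)*log(1 - γ/(9)): each positive loop around 9 adds 2*pi*i to the log, so winding -1 contributes (15/11)*(-1)*2*pi*i = -(30/11)*pi*i.
(-7/4)*sqrt(1 - γ/(11/10)): winding -2 is even, the square root returns to the same sheet, contribution 0.
Summing the contributions at γ = -13/6 gives -(30/11)*pi*i.


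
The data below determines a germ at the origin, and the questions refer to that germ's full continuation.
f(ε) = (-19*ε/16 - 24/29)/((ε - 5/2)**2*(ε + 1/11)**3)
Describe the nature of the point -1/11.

The point is a pole of order 3.

The denominator factor ε + 1/11 vanishes at -1/11 and appears to the power 3; the numerator there equals -3673/5104, nonzero, and no other factor vanishes.
Hence a pole whose order is the multiplicity, 3.


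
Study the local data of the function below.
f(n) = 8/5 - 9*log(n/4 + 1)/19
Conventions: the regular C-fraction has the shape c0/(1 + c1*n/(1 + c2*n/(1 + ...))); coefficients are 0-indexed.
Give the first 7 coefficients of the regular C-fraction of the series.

The regular C-fraction coefficients are [8/5, 45/608, 31/608, 19/186, 17/744, 31/170, -39/680].

Taylor coefficients (expand at 0): a_0 = 8/5, a_1 = -9/76, a_2 = 9/608, a_3 = -3/1216, a_4 = 9/19456, a_5 = -9/97280, a_6 = 3/155648.
c0 = a_0 = 8/5. Peel one level at a time: if S = 1 + c*n/S' with S'(0) = 1, then c is the n-coefficient of S and S' = c*n/(S - 1).
S_1 = c0/f = 1 + (45/608)*n + (-1395/369664)*n^2 + ...; c1 = 45/608.
S_2 = c1*n/(S_1 - 1) = 1 + (31/608)*n + (-1/192)*n^2 + ...; c2 = 31/608.
S_3 = c2*n/(S_2 - 1) = 1 + (19/186)*n + (-323/138384)*n^2 + ...; c3 = 19/186.
S_4 = c3*n/(S_3 - 1) = 1 + (17/744)*n + (-1/240)*n^2 + ...; c4 = 17/744.
S_5 = c4*n/(S_4 - 1) = 1 + (31/170)*n + (1209/115600)*n^2 + ...; c5 = 31/170.
S_6 = c5*n/(S_5 - 1) = 1 + (-39/680)*n + ...; c6 = -39/680.


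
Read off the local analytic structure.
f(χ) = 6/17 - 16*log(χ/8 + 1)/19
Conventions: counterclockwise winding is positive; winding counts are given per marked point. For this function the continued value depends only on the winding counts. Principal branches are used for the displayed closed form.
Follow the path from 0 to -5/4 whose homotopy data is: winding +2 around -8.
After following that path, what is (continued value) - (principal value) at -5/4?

Continued minus principal equals -(64/19)*pi*i.

The rational part is single-valued and drops out of the difference; each branch term changes only by its own monodromy.
(-16/19)*log(1 - χ/(-8)): each positive loop around -8 adds 2*pi*i to the log, so winding +2 contributes (-16/19)*(2)*2*pi*i = -(64/19)*pi*i.
Summing the contributions at χ = -5/4 gives -(64/19)*pi*i.


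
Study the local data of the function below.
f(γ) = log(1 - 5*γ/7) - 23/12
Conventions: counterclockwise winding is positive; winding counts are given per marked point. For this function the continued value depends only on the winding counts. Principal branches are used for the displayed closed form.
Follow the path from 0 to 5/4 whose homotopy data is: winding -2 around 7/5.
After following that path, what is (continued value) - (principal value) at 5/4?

The rational part is single-valued and drops out of the difference; each branch term changes only by its own monodromy.
(1)*log(1 - γ/(7/5)): each positive loop around 7/5 adds 2*pi*i to the log, so winding -2 contributes (1)*(-2)*2*pi*i = -(4)*pi*i.
Summing the contributions at γ = 5/4 gives -(4)*pi*i.

Continued minus principal equals -(4)*pi*i.


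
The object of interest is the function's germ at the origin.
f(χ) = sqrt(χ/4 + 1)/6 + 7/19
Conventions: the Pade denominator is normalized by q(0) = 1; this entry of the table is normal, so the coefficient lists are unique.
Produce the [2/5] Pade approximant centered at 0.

Taylor coefficients needed (expand at 0): a_0 = 61/114, a_1 = 1/48, a_2 = -1/768, a_3 = 1/6144, a_4 = -5/196608, a_5 = 7/1572864, a_6 = -7/8388608, a_7 = 11/67108864.
Write the denominator as Q(χ) = 1 + q1*χ + q2*χ^2 + q3*χ^3 + q4*χ^4 + q5*χ^5. Requiring Q*f - P = O(χ^8) with deg P <= 2 kills the coefficients of χ^3..χ^7 in Q*f:
  χ^3: a_3 + q1*a_2 + q2*a_1 + q3*a_0 = 0, i.e. 1/6144 + (-1/768)*q1 + (1/48)*q2 + (61/114)*q3 = 0.
  χ^4: a_4 + q1*a_3 + q2*a_2 + q3*a_1 + q4*a_0 = 0, i.e. -5/196608 + (1/6144)*q1 + (-1/768)*q2 + (1/48)*q3 + (61/114)*q4 = 0.
  χ^5: a_5 + q1*a_4 + q2*a_3 + q3*a_2 + q4*a_1 + q5*a_0 = 0, i.e. 7/1572864 + (-5/196608)*q1 + (1/6144)*q2 + (-1/768)*q3 + (1/48)*q4 + (61/114)*q5 = 0.
  χ^6: a_6 + q1*a_5 + q2*a_4 + q3*a_3 + q4*a_2 + q5*a_1 = 0, i.e. -7/8388608 + (7/1572864)*q1 + (-5/196608)*q2 + (1/6144)*q3 + (-1/768)*q4 + (1/48)*q5 = 0.
  χ^7: a_7 + q1*a_6 + q2*a_5 + q3*a_4 + q4*a_3 + q5*a_2 = 0, i.e. 11/67108864 + (-7/8388608)*q1 + (7/1572864)*q2 + (-5/196608)*q3 + (1/6144)*q4 + (-1/768)*q5 = 0.
Solving this linear system: q1 = 575801/1975512, q2 = 128057/7902048, q3 = -9519/42144256, q4 = 57437/8091697152, q5 = -2033/9247653888.
The numerator is Q*f truncated at degree 2: P0 = a_0 = 61/114; P1 = a_1 + q1*a_0 = 19907851/112604184; P2 = a_2 + q1*a_1 + q2*a_0 = 2306405/171587328.

The Pade approximant has numerator coefficients [61/114, 19907851/112604184, 2306405/171587328]; denominator coefficients [1, 575801/1975512, 128057/7902048, -9519/42144256, 57437/8091697152, -2033/9247653888].


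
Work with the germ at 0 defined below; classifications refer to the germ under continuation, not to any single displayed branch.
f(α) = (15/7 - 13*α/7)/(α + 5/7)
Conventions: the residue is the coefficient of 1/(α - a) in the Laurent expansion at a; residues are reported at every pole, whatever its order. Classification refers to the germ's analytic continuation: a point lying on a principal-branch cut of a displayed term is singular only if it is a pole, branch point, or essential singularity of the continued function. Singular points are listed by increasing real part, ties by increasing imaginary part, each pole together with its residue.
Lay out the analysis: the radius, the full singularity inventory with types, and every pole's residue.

Radius of convergence at 0: 5/7.
At -5/7: a pole of order 1; residue 170/49.

Denominator factor (α + 5/7): pole of order 1 at -5/7, modulus 5/7.
The radius of convergence is the smallest modulus among the singular points: 5/7.
At the order-1 pole -5/7 set g(α) = (α - (-5/7))*f(α) = 15/7 - 13*α/7.
Simple pole: residue = g(a) at a = -5/7, which is 170/49.


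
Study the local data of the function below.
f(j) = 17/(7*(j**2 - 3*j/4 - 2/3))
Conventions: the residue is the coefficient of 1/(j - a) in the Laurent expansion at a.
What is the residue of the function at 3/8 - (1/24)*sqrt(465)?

The residue is -(68/1085)*sqrt(465).

The factor j**2 - 3*j/4 - 2/3 splits as (j - a)(j - a') with a = 3/8 - (1/24)*sqrt(465), a' = 3/8 + (1/24)*sqrt(465). At the order-1 pole a set g(j) = (j - a)*f(j) = [17/7] / (j - a').
Simple pole: residue = g(a) at a = 3/8 - (1/24)*sqrt(465), which is -(68/1085)*sqrt(465).


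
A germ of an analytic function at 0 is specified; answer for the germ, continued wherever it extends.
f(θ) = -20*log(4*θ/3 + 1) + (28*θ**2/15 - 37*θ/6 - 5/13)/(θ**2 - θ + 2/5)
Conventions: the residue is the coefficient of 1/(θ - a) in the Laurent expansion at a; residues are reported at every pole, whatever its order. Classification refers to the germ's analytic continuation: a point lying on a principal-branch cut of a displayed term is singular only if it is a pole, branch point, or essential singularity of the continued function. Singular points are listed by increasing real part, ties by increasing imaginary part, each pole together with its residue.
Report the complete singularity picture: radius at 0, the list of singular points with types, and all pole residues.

Denominator factor (θ**2 - θ + 2/5): discriminant -3/5, complex-conjugate roots (1/2) + ((1/10)*sqrt(15))*i and (1/2) - ((1/10)*sqrt(15))*i; poles of order 1, moduli (1/5)*sqrt(10) and (1/5)*sqrt(10).
Branch term (-20)*log(1 - θ/(-3/4)): its argument vanishes at θ = -3/4, a logarithmic branch point, modulus 3/4.
The radius of convergence is the smallest modulus among the singular points: (1/5)*sqrt(10).
The branch term is analytic at (1/2) - ((1/10)*sqrt(15))*i and contributes nothing to the residue; only the rational part matters.
The factor θ**2 - θ + 2/5 splits as (θ - a)(θ - a') with a = (1/2) - ((1/10)*sqrt(15))*i, a' = (1/2) + ((1/10)*sqrt(15))*i. At the order-1 pole a set g(θ) = (θ - a)*(rational part) = [28*θ**2/15 - 37*θ/6 - 5/13] / (θ - a').
Simple pole: residue = g(a) at a = (1/2) - ((1/10)*sqrt(15))*i, which is (-43/20) - ((12797/11700)*sqrt(15))*i.
The branch term is analytic at (1/2) + ((1/10)*sqrt(15))*i and contributes nothing to the residue; only the rational part matters.
The factor θ**2 - θ + 2/5 splits as (θ - a)(θ - a') with a = (1/2) + ((1/10)*sqrt(15))*i, a' = (1/2) - ((1/10)*sqrt(15))*i. At the order-1 pole a set g(θ) = (θ - a)*(rational part) = [28*θ**2/15 - 37*θ/6 - 5/13] / (θ - a').
Simple pole: residue = g(a) at a = (1/2) + ((1/10)*sqrt(15))*i, which is (-43/20) + ((12797/11700)*sqrt(15))*i.
List the singular points by increasing real part (a conjugate pair: the negative imaginary part first).

Radius of convergence at 0: (1/5)*sqrt(10).
At -3/4: a logarithmic branch point.
At (1/2) - ((1/10)*sqrt(15))*i: a pole of order 1; residue (-43/20) - ((12797/11700)*sqrt(15))*i.
At (1/2) + ((1/10)*sqrt(15))*i: a pole of order 1; residue (-43/20) + ((12797/11700)*sqrt(15))*i.


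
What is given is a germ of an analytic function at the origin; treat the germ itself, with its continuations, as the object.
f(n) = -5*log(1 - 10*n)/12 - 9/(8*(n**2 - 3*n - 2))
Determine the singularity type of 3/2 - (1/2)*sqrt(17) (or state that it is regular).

The point is a pole of order 1.

The denominator factor n**2 - 3*n - 2 vanishes at 3/2 - (1/2)*sqrt(17) and appears to the power 1; the numerator there equals -9/8, nonzero, and no other factor vanishes.
The branch terms are analytic at this point.
Hence a pole whose order is the multiplicity, 1.


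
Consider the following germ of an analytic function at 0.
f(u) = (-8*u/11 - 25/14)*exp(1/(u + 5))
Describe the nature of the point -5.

The exponent 1/(u - (-5)) has a pole at -5, so exp(1/(u - (-5))) takes every nonzero value near it: an essential singularity (not a pole of any order).

The point is an essential singularity.


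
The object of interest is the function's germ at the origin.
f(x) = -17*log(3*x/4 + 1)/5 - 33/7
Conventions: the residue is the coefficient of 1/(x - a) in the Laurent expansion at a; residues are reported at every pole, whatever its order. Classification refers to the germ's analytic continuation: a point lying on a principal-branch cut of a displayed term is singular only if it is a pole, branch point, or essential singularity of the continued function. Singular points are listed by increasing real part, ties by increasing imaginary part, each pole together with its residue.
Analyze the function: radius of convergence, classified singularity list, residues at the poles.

Branch term (-17/5)*log(1 - x/(-4/3)): its argument vanishes at x = -4/3, a logarithmic branch point, modulus 4/3.
The radius of convergence is the smallest modulus among the singular points: 4/3.

Radius of convergence at 0: 4/3.
At -4/3: a logarithmic branch point.


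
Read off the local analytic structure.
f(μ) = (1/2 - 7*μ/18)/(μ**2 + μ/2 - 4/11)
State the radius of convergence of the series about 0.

Denominator factor (μ**2 + μ/2 - 4/11): discriminant 75/44, real irrational roots -1/4 + (5/44)*sqrt(33) and -1/4 - (5/44)*sqrt(33); poles of order 1, moduli -1/4 + (5/44)*sqrt(33) and 1/4 + (5/44)*sqrt(33).
The radius of convergence is the smallest modulus among the singular points: -1/4 + (5/44)*sqrt(33).

The radius of convergence is -1/4 + (5/44)*sqrt(33).


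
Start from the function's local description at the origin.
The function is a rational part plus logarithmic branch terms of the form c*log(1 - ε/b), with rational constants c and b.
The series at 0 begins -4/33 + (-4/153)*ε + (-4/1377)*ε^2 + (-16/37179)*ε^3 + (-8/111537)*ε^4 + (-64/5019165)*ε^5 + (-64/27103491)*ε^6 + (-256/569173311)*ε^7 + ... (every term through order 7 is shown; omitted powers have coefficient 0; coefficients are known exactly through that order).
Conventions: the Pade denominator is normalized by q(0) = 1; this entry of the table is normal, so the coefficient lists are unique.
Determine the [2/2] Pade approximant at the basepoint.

The Pade approximant has numerator coefficients [-4/33, 4/5049, 260/136323]; denominator coefficients [1, -2/9, 2/243].

Taylor coefficients needed (read off): a_0 = -4/33, a_1 = -4/153, a_2 = -4/1377, a_3 = -16/37179, a_4 = -8/111537.
Write the denominator as Q(ε) = 1 + q1*ε + q2*ε^2. Requiring Q*f - P = O(ε^5) with deg P <= 2 kills the coefficients of ε^3..ε^4 in Q*f:
  ε^3: a_3 + q1*a_2 + q2*a_1 = 0, i.e. -16/37179 + (-4/1377)*q1 + (-4/153)*q2 = 0.
  ε^4: a_4 + q1*a_3 + q2*a_2 = 0, i.e. -8/111537 + (-16/37179)*q1 + (-4/1377)*q2 = 0.
Solving this linear system: q1 = -2/9, q2 = 2/243.
The numerator is Q*f truncated at degree 2: P0 = a_0 = -4/33; P1 = a_1 + q1*a_0 = 4/5049; P2 = a_2 + q1*a_1 + q2*a_0 = 260/136323.


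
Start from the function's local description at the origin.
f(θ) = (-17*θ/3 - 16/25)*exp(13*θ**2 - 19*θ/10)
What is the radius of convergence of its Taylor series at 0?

The radius of convergence is infinite.

The factor exp(13*θ**2 - 19*θ/10) is entire and contributes no finite singular point.
The polynomial part has no poles.
No finite singular points: the Taylor series at 0 converges everywhere.


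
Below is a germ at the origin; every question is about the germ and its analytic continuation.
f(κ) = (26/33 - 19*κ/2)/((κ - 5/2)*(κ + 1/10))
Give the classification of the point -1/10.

The denominator factor κ + 1/10 vanishes at -1/10 and appears to the power 1; the numerator there equals 1147/660, nonzero, and no other factor vanishes.
Hence a pole whose order is the multiplicity, 1.

The point is a pole of order 1.


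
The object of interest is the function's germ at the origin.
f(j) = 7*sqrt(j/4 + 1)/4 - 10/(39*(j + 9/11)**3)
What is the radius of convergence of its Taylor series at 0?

The radius of convergence is 9/11.

Denominator factor (j + 9/11)^3: pole of order 3 at -9/11, modulus 9/11.
Branch term (7/4)*sqrt(1 - j/(-4)): its argument vanishes at j = -4, a square-root branch point, modulus 4.
The radius of convergence is the smallest modulus among the singular points: 9/11.


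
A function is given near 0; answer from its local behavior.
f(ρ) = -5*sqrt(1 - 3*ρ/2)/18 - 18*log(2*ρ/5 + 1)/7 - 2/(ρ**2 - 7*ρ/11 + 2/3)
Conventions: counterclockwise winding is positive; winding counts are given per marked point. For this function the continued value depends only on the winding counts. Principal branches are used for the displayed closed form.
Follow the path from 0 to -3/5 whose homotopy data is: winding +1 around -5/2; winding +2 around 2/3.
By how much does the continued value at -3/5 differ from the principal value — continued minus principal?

The rational part is single-valued and drops out of the difference; each branch term changes only by its own monodromy.
(-5/18)*sqrt(1 - ρ/(2/3)): winding +2 is even, the square root returns to the same sheet, contribution 0.
(-18/7)*log(1 - ρ/(-5/2)): each positive loop around -5/2 adds 2*pi*i to the log, so winding +1 contributes (-18/7)*(1)*2*pi*i = -(36/7)*pi*i.
Summing the contributions at ρ = -3/5 gives -(36/7)*pi*i.

Continued minus principal equals -(36/7)*pi*i.


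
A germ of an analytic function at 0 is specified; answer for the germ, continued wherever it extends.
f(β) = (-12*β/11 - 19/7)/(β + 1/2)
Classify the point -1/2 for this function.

The denominator factor β + 1/2 vanishes at -1/2 and appears to the power 1; the numerator there equals -167/77, nonzero, and no other factor vanishes.
Hence a pole whose order is the multiplicity, 1.

The point is a pole of order 1.


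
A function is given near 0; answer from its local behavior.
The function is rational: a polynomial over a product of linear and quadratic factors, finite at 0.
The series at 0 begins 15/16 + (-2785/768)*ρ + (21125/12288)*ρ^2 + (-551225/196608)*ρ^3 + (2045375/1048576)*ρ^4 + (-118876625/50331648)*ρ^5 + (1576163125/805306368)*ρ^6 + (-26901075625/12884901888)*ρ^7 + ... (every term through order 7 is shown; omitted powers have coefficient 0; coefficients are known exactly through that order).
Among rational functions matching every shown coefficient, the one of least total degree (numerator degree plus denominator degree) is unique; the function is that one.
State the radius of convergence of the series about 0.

The radius of convergence is -1/4 + (1/20)*sqrt(665).

No rational of total degree below 3 reproduces all 8 coefficients; solving the [1/2] Pade equations on them gives f(ρ) = (16*ρ/3 - 3/2)/(ρ**2 - ρ/2 - 8/5), whose expansion matches every shown term.
Denominator factor (ρ**2 - ρ/2 - 8/5): discriminant 133/20, real irrational roots 1/4 + (1/20)*sqrt(665) and 1/4 - (1/20)*sqrt(665); poles of order 1, moduli 1/4 + (1/20)*sqrt(665) and -1/4 + (1/20)*sqrt(665).
The radius of convergence is the smallest modulus among the singular points: -1/4 + (1/20)*sqrt(665).


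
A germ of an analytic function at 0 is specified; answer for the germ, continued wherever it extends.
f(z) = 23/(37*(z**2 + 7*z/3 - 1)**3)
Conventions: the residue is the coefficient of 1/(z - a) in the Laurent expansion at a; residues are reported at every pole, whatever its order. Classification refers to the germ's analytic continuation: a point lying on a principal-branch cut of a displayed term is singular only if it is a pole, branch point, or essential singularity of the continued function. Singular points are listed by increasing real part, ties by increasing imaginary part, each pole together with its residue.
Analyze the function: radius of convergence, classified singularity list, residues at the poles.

Radius of convergence at 0: -7/6 + (1/6)*sqrt(85).
At -7/6 - (1/6)*sqrt(85): a pole of order 3; residue -(33534/22722625)*sqrt(85).
At -7/6 + (1/6)*sqrt(85): a pole of order 3; residue (33534/22722625)*sqrt(85).

Denominator factor (z**2 + 7*z/3 - 1)^3: discriminant 85/9, real irrational roots -7/6 + (1/6)*sqrt(85) and -7/6 - (1/6)*sqrt(85); poles of order 3, moduli -7/6 + (1/6)*sqrt(85) and 7/6 + (1/6)*sqrt(85).
The radius of convergence is the smallest modulus among the singular points: -7/6 + (1/6)*sqrt(85).
The factor z**2 + 7*z/3 - 1 splits as (z - a)(z - a') with a = -7/6 - (1/6)*sqrt(85), a' = -7/6 + (1/6)*sqrt(85). At the order-3 pole a set g(z) = (z - a)^3*f(z) = [23/37] / (z - a')^3.
Order-3 pole: residue = g''(a)/2; g''(-7/6 - (1/6)*sqrt(85)) = -(67068/22722625)*sqrt(85), so the residue is -(33534/22722625)*sqrt(85).
The factor z**2 + 7*z/3 - 1 splits as (z - a)(z - a') with a = -7/6 + (1/6)*sqrt(85), a' = -7/6 - (1/6)*sqrt(85). At the order-3 pole a set g(z) = (z - a)^3*f(z) = [23/37] / (z - a')^3.
Order-3 pole: residue = g''(a)/2; g''(-7/6 + (1/6)*sqrt(85)) = (67068/22722625)*sqrt(85), so the residue is (33534/22722625)*sqrt(85).
List the singular points by increasing real part (a conjugate pair: the negative imaginary part first).


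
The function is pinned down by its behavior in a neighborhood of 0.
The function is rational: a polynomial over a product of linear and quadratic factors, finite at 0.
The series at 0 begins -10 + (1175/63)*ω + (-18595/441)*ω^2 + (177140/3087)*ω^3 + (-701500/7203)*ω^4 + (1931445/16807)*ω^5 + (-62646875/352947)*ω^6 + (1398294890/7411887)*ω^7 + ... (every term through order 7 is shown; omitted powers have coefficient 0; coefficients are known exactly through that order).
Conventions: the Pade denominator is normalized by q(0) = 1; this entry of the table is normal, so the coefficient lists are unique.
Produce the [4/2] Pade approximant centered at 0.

The Pade approximant has numerator coefficients [-10, 4177925075/275447907, -35622011905/1652687442, 54108372655/3305374884, -59116925885/3305374884]; denominator coefficients [1, 31979900/91815969, -172802411/122421292].

Taylor coefficients needed (read off): a_0 = -10, a_1 = 1175/63, a_2 = -18595/441, a_3 = 177140/3087, a_4 = -701500/7203, a_5 = 1931445/16807, a_6 = -62646875/352947.
Write the denominator as Q(ω) = 1 + q1*ω + q2*ω^2. Requiring Q*f - P = O(ω^7) with deg P <= 4 kills the coefficients of ω^5..ω^6 in Q*f:
  ω^5: a_5 + q1*a_4 + q2*a_3 = 0, i.e. 1931445/16807 + (-701500/7203)*q1 + (177140/3087)*q2 = 0.
  ω^6: a_6 + q1*a_5 + q2*a_4 = 0, i.e. -62646875/352947 + (1931445/16807)*q1 + (-701500/7203)*q2 = 0.
Solving this linear system: q1 = 31979900/91815969, q2 = -172802411/122421292.
The numerator is Q*f truncated at degree 4: P0 = a_0 = -10; P1 = a_1 + q1*a_0 = 4177925075/275447907; P2 = a_2 + q1*a_1 + q2*a_0 = -35622011905/1652687442; P3 = a_3 + q1*a_2 + q2*a_1 = 54108372655/3305374884; P4 = a_4 + q1*a_3 + q2*a_2 = -59116925885/3305374884.


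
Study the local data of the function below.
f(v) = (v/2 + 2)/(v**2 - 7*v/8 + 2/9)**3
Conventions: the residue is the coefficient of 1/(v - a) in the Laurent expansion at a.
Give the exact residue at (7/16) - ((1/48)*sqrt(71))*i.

The factor v**2 - 7*v/8 + 2/9 splits as (v - a)(v - a') with a = (7/16) - ((1/48)*sqrt(71))*i, a' = (7/16) + ((1/48)*sqrt(71))*i. At the order-3 pole a set g(v) = (v - a)^3*f(v) = [v/2 + 2] / (v - a')^3.
Order-3 pole: residue = g''(a)/2; g''((7/16) - ((1/48)*sqrt(71))*i) = ((2985984/5041)*sqrt(71))*i, so the residue is ((1492992/5041)*sqrt(71))*i.

The residue is ((1492992/5041)*sqrt(71))*i.


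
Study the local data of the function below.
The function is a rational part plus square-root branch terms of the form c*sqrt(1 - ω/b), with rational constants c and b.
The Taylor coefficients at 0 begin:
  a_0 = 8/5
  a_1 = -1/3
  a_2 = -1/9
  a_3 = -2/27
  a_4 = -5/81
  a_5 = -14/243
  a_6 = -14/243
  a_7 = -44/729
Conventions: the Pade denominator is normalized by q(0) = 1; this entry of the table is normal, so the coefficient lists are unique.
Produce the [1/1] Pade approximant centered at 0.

The Pade approximant has numerator coefficients [8/5, -13/15]; denominator coefficients [1, -1/3].

Taylor coefficients needed (read off): a_0 = 8/5, a_1 = -1/3, a_2 = -1/9.
Write the denominator as Q(ω) = 1 + q1*ω. Requiring Q*f - P = O(ω^3) with deg P <= 1 kills the coefficients of ω^2..ω^2 in Q*f:
  ω^2: a_2 + q1*a_1 = 0, i.e. -1/9 + (-1/3)*q1 = 0.
Solving this linear system: q1 = -1/3.
The numerator is Q*f truncated at degree 1: P0 = a_0 = 8/5; P1 = a_1 + q1*a_0 = -13/15.


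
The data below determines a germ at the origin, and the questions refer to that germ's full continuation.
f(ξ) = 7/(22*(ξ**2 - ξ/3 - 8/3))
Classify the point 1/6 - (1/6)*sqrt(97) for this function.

The denominator factor ξ**2 - ξ/3 - 8/3 vanishes at 1/6 - (1/6)*sqrt(97) and appears to the power 1; the numerator there equals 7/22, nonzero, and no other factor vanishes.
Hence a pole whose order is the multiplicity, 1.

The point is a pole of order 1.


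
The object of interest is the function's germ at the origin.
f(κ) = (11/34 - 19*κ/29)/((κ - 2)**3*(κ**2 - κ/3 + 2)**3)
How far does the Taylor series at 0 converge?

Denominator factor (κ**2 - κ/3 + 2)^3: discriminant -71/9, complex-conjugate roots (1/6) + ((1/6)*sqrt(71))*i and (1/6) - ((1/6)*sqrt(71))*i; poles of order 3, moduli sqrt(2) and sqrt(2).
Denominator factor (κ - 2)^3: pole of order 3 at 2, modulus 2.
The radius of convergence is the smallest modulus among the singular points: sqrt(2).

The radius of convergence is sqrt(2).


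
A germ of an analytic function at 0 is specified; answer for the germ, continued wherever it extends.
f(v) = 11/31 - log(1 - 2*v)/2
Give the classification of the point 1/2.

The term (-1/2)*log(1 - v/(1/2)) has argument 1 - 1/2/(1/2) = 0 at 1/2: a logarithmic (infinitely-sheeted) branch point; the remaining terms are analytic or single-valued there.

The point is a logarithmic branch point.


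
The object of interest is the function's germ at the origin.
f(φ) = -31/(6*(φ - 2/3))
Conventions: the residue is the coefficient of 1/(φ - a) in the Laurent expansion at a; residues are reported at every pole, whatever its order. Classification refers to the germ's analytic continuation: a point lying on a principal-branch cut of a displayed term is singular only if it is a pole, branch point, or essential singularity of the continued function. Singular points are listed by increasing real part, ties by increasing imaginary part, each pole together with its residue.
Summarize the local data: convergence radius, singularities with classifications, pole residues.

Radius of convergence at 0: 2/3.
At 2/3: a pole of order 1; residue -31/6.

Denominator factor (φ - 2/3): pole of order 1 at 2/3, modulus 2/3.
The radius of convergence is the smallest modulus among the singular points: 2/3.
At the order-1 pole 2/3 set g(φ) = (φ - (2/3))*f(φ) = -31/6.
Simple pole: residue = g(a) at a = 2/3, which is -31/6.


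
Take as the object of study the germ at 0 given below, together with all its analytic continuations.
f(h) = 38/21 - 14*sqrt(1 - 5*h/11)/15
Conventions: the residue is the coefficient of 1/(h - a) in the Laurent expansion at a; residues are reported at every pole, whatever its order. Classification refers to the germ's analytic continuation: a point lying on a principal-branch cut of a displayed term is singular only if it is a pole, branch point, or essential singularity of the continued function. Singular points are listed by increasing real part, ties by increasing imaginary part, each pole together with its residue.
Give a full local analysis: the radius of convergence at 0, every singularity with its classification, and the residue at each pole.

Radius of convergence at 0: 11/5.
At 11/5: an algebraic (square-root) branch point.

Branch term (-14/15)*sqrt(1 - h/(11/5)): its argument vanishes at h = 11/5, a square-root branch point, modulus 11/5.
The radius of convergence is the smallest modulus among the singular points: 11/5.


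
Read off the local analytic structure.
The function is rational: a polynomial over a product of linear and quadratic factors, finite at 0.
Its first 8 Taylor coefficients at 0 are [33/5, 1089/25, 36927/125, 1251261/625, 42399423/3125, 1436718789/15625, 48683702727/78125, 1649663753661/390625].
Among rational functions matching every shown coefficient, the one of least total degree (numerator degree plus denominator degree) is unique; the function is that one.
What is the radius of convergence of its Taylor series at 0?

The radius of convergence is -11/4 + (1/12)*sqrt(1209).

No rational of total degree below 2 reproduces all 8 coefficients; solving the [0/2] Pade equations on them gives f(y) = -11/(2*(y**2 + 11*y/2 - 5/6)), whose expansion matches every shown term.
Denominator factor (y**2 + 11*y/2 - 5/6): discriminant 403/12, real irrational roots -11/4 + (1/12)*sqrt(1209) and -11/4 - (1/12)*sqrt(1209); poles of order 1, moduli -11/4 + (1/12)*sqrt(1209) and 11/4 + (1/12)*sqrt(1209).
The radius of convergence is the smallest modulus among the singular points: -11/4 + (1/12)*sqrt(1209).


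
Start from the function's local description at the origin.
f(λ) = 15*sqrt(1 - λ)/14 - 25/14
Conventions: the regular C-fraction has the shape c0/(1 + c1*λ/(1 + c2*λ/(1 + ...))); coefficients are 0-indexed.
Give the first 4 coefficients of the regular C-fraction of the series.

The regular C-fraction coefficients are [-5/7, -3/4, 1/2, 1/8].

Taylor coefficients (expand at 0): a_0 = -5/7, a_1 = -15/28, a_2 = -15/112, a_3 = -15/224.
c0 = a_0 = -5/7. Peel one level at a time: if S = 1 + c*λ/S' with S'(0) = 1, then c is the λ-coefficient of S and S' = c*λ/(S - 1).
S_1 = c0/f = 1 + (-3/4)*λ + (3/8)*λ^2 + ...; c1 = -3/4.
S_2 = c1*λ/(S_1 - 1) = 1 + (1/2)*λ + (-1/16)*λ^2 + ...; c2 = 1/2.
S_3 = c2*λ/(S_2 - 1) = 1 + (1/8)*λ + ...; c3 = 1/8.


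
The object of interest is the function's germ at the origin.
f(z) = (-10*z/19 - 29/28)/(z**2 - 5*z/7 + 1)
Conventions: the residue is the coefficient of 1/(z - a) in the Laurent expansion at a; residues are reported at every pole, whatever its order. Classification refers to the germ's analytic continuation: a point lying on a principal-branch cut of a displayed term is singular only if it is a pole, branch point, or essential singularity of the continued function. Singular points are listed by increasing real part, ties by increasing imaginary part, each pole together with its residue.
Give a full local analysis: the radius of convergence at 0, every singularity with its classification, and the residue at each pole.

Denominator factor (z**2 - 5*z/7 + 1): discriminant -171/49, complex-conjugate roots (5/14) + ((3/14)*sqrt(19))*i and (5/14) - ((3/14)*sqrt(19))*i; poles of order 1, moduli 1 and 1.
The radius of convergence is the smallest modulus among the singular points: 1.
The factor z**2 - 5*z/7 + 1 splits as (z - a)(z - a') with a = (5/14) - ((3/14)*sqrt(19))*i, a' = (5/14) + ((3/14)*sqrt(19))*i. At the order-1 pole a set g(z) = (z - a)*f(z) = [-10*z/19 - 29/28] / (z - a').
Simple pole: residue = g(a) at a = (5/14) - ((3/14)*sqrt(19))*i, which is (-5/19) - ((217/1444)*sqrt(19))*i.
The factor z**2 - 5*z/7 + 1 splits as (z - a)(z - a') with a = (5/14) + ((3/14)*sqrt(19))*i, a' = (5/14) - ((3/14)*sqrt(19))*i. At the order-1 pole a set g(z) = (z - a)*f(z) = [-10*z/19 - 29/28] / (z - a').
Simple pole: residue = g(a) at a = (5/14) + ((3/14)*sqrt(19))*i, which is (-5/19) + ((217/1444)*sqrt(19))*i.
List the singular points by increasing real part (a conjugate pair: the negative imaginary part first).

Radius of convergence at 0: 1.
At (5/14) - ((3/14)*sqrt(19))*i: a pole of order 1; residue (-5/19) - ((217/1444)*sqrt(19))*i.
At (5/14) + ((3/14)*sqrt(19))*i: a pole of order 1; residue (-5/19) + ((217/1444)*sqrt(19))*i.
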